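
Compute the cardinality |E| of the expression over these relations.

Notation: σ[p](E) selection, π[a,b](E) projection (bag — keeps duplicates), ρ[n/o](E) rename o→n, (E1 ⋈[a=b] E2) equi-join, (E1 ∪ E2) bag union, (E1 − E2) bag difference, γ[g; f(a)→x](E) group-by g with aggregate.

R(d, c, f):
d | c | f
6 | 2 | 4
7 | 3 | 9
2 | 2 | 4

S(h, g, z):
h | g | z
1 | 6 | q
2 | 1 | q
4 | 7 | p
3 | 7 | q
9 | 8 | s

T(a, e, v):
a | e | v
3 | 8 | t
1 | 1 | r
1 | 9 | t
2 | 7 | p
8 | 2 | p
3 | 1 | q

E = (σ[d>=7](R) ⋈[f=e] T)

Row counts bottom-up:
  R → 3
  σ[d>=7](R) → 1
  T → 6
  (σ[d>=7](R) ⋈[f=e] T) → 1

|E| = 1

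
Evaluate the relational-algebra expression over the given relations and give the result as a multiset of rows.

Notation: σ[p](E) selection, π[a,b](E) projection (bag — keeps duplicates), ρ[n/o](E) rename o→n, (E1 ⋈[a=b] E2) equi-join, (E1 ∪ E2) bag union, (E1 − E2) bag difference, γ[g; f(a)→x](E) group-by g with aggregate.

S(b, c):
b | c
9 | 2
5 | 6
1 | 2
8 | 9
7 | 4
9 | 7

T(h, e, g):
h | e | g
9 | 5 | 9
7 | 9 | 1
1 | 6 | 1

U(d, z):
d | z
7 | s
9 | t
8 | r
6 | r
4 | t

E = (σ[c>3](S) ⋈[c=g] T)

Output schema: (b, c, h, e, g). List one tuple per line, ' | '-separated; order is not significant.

Subexpression sizes:
  S → 6
  σ[c>3](S) → 4
  T → 3
  (σ[c>3](S) ⋈[c=g] T) → 1

== RESULT ==
b | c | h | e | g
8 | 9 | 9 | 5 | 9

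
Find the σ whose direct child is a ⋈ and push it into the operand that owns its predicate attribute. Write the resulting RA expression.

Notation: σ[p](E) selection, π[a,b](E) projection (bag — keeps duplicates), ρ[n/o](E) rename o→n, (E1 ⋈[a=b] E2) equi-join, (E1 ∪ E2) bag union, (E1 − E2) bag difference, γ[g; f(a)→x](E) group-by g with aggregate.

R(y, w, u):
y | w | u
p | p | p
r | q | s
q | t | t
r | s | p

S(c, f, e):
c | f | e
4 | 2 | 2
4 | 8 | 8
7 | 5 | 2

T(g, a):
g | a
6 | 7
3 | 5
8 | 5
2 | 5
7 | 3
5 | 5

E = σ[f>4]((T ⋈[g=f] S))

σ filters on f, owned by the right side.
E' = (T ⋈[g=f] σ[f>4](S))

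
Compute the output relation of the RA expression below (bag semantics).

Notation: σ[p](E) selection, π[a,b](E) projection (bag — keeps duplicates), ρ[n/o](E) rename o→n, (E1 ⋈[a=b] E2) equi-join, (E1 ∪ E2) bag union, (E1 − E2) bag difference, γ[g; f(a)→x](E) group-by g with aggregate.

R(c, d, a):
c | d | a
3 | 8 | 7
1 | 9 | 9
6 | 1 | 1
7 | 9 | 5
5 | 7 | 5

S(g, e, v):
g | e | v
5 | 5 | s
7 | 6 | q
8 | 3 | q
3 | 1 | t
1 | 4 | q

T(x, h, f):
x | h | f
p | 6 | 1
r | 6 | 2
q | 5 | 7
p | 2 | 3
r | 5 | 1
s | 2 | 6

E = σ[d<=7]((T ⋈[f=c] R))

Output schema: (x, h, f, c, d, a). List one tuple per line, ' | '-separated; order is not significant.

Stepwise |·|:
  T → 6
  R → 5
  (T ⋈[f=c] R) → 5
  σ[d<=7]((T ⋈[f=c] R)) → 1

== RESULT ==
x | h | f | c | d | a
s | 2 | 6 | 6 | 1 | 1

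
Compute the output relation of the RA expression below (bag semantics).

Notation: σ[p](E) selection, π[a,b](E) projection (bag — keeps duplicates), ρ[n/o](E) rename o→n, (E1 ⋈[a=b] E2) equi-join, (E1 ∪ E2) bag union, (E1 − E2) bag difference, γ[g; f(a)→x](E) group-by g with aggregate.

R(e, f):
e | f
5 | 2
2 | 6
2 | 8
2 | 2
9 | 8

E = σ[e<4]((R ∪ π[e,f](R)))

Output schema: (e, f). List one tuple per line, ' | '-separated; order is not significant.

Row counts bottom-up:
  R → 5
  R → 5
  π[e,f](R) → 5
  (R ∪ π[e,f](R)) → 10
  σ[e<4]((R ∪ π[e,f](R))) → 6

== RESULT ==
e | f
2 | 2
2 | 2
2 | 6
2 | 6
2 | 8
2 | 8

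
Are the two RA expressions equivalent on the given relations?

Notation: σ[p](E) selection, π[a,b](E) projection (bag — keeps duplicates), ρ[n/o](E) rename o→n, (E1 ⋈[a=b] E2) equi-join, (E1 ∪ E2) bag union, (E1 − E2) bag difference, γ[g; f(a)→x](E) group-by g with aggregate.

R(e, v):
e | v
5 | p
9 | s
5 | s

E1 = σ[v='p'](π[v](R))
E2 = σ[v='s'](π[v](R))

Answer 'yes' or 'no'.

E1 subexpression sizes:
  R → 3
  π[v](R) → 3
  σ[v='p'](π[v](R)) → 1
E2 subexpression sizes:
  R → 3
  π[v](R) → 3
  σ[v='s'](π[v](R)) → 2

E1 result:
v
p
E2 result:
v
s
s
Witness: ('p',) appears 1× in E1 but 0× in E2.

no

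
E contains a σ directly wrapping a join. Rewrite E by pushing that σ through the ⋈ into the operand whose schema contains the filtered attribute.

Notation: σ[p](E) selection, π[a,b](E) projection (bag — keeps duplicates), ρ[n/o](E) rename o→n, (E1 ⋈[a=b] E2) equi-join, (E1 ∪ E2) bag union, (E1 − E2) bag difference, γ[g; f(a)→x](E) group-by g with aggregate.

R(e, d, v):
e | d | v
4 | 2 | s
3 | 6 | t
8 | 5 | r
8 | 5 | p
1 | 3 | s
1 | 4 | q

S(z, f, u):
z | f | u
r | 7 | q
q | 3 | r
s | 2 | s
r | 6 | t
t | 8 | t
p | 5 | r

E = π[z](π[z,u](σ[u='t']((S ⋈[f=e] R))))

σ filters on u, owned by the left side.
E' = π[z](π[z,u]((σ[u='t'](S) ⋈[f=e] R)))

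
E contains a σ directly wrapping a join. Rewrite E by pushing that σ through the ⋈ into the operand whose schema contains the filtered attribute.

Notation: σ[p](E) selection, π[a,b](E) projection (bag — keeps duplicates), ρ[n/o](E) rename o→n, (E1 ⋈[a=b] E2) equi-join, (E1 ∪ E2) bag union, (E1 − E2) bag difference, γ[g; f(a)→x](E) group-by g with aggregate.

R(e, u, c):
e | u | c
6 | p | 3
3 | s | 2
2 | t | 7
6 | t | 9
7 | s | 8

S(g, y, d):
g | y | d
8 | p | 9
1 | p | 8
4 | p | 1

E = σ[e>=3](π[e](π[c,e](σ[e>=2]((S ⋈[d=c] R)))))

σ filters on e, owned by the right side.
E' = σ[e>=3](π[e](π[c,e]((S ⋈[d=c] σ[e>=2](R)))))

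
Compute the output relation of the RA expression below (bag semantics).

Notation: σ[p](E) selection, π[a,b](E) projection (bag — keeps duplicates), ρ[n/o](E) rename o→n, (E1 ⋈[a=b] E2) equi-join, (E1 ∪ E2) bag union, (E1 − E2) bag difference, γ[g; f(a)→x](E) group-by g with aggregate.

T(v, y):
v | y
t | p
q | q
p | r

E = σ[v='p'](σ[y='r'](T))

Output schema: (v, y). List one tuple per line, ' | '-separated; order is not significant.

Stepwise |·|:
  T → 3
  σ[y='r'](T) → 1
  σ[v='p'](σ[y='r'](T)) → 1

== RESULT ==
v | y
p | r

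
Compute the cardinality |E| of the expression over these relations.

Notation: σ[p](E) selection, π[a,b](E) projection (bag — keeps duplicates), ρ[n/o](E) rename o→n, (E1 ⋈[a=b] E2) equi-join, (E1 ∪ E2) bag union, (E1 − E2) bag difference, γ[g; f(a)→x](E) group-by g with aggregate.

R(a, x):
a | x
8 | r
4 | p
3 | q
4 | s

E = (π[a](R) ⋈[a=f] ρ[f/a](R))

Subexpression sizes:
  R → 4
  π[a](R) → 4
  R → 4
  ρ[f/a](R) → 4
  (π[a](R) ⋈[a=f] ρ[f/a](R)) → 6

|E| = 6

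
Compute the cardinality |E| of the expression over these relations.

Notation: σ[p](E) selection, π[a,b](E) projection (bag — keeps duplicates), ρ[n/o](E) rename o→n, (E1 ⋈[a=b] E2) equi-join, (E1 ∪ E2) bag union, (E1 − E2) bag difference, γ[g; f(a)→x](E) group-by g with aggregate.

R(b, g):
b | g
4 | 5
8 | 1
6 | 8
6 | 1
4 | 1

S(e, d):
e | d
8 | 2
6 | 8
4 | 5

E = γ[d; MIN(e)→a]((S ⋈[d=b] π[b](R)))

Row counts bottom-up:
  S → 3
  R → 5
  π[b](R) → 5
  (S ⋈[d=b] π[b](R)) → 1
  γ[d; MIN(e)→a]((S ⋈[d=b] π[b](R))) → 1

|E| = 1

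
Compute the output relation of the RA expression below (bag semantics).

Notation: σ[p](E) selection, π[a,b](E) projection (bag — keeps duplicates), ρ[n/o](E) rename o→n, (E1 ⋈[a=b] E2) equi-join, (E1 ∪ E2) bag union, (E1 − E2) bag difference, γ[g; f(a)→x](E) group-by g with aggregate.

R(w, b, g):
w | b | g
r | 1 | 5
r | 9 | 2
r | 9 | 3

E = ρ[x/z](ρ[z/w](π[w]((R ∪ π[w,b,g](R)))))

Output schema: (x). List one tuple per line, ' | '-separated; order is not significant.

Row counts bottom-up:
  R → 3
  R → 3
  π[w,b,g](R) → 3
  (R ∪ π[w,b,g](R)) → 6
  π[w]((R ∪ π[w,b,g](R))) → 6
  ρ[z/w](π[w]((R ∪ π[w,b,g](R)))) → 6
  ρ[x/z](ρ[z/w](π[w]((R ∪ π[w,b,g](R))))) → 6

== RESULT ==
x
r
r
r
r
r
r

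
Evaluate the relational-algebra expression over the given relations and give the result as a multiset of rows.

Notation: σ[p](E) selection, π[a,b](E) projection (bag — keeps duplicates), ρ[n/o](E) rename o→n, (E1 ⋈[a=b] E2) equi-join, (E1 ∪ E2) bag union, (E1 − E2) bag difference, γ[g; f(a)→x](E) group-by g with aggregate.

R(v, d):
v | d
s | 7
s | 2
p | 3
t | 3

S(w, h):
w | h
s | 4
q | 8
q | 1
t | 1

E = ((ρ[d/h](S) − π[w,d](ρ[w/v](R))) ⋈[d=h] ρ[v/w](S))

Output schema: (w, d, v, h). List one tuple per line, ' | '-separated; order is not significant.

Subexpression sizes:
  S → 4
  ρ[d/h](S) → 4
  R → 4
  ρ[w/v](R) → 4
  π[w,d](ρ[w/v](R)) → 4
  (ρ[d/h](S) − π[w,d](ρ[w/v](R))) → 4
  S → 4
  ρ[v/w](S) → 4
  ((ρ[d/h](S) − π[w,d](ρ[w/v](R))) ⋈[d=h] ρ[v/w](S)) → 6

== RESULT ==
w | d | v | h
q | 1 | q | 1
q | 1 | t | 1
q | 8 | q | 8
s | 4 | s | 4
t | 1 | q | 1
t | 1 | t | 1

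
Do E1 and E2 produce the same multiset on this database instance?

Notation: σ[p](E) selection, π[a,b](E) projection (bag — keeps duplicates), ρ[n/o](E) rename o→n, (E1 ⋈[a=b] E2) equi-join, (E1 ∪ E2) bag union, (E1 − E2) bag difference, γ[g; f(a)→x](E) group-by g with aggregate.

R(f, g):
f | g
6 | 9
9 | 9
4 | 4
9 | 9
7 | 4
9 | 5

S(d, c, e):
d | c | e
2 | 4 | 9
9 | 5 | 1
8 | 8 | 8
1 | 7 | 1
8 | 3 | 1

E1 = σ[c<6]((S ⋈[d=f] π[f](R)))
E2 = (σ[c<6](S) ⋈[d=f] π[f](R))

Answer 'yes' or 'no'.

E1 subexpression sizes:
  S → 5
  R → 6
  π[f](R) → 6
  (S ⋈[d=f] π[f](R)) → 3
  σ[c<6]((S ⋈[d=f] π[f](R))) → 3
E2 subexpression sizes:
  S → 5
  σ[c<6](S) → 3
  R → 6
  π[f](R) → 6
  (σ[c<6](S) ⋈[d=f] π[f](R)) → 3

E1 and E2 produce the same multiset:
d | c | e | f
9 | 5 | 1 | 9
9 | 5 | 1 | 9
9 | 5 | 1 | 9

yes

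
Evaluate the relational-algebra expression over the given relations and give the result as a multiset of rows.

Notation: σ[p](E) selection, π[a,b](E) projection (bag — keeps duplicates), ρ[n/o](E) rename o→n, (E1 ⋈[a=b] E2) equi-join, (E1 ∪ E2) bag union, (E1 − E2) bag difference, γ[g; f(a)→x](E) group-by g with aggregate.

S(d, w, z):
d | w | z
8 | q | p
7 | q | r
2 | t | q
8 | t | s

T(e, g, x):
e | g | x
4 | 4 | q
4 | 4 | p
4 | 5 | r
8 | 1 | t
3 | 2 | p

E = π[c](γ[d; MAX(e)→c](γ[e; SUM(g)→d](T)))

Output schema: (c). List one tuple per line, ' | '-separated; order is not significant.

Per-node cardinality:
  T → 5
  γ[e; SUM(g)→d](T) → 3
  γ[d; MAX(e)→c](γ[e; SUM(g)→d](T)) → 3
  π[c](γ[d; MAX(e)→c](γ[e; SUM(g)→d](T))) → 3

== RESULT ==
c
3
4
8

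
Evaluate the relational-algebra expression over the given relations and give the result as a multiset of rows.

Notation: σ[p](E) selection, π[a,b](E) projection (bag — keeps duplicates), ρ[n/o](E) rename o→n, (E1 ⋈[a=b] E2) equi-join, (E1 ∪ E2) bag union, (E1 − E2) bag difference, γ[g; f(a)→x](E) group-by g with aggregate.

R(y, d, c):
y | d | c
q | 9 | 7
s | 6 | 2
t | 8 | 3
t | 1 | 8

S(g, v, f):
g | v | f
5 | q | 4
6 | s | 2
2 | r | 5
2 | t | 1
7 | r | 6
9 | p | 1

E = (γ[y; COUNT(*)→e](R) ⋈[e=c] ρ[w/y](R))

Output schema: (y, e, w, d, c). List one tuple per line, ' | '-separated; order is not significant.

Stepwise |·|:
  R → 4
  γ[y; COUNT(*)→e](R) → 3
  R → 4
  ρ[w/y](R) → 4
  (γ[y; COUNT(*)→e](R) ⋈[e=c] ρ[w/y](R)) → 1

== RESULT ==
y | e | w | d | c
t | 2 | s | 6 | 2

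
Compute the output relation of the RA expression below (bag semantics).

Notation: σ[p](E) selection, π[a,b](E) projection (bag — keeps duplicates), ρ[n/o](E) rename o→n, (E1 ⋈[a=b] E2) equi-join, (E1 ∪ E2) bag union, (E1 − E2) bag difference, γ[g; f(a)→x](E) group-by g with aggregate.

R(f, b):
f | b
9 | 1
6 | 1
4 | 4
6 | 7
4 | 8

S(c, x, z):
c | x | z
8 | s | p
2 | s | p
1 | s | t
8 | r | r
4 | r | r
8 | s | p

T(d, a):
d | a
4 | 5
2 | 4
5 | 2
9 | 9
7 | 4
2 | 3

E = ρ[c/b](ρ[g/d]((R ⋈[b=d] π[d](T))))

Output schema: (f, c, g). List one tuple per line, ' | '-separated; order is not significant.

Row counts bottom-up:
  R → 5
  T → 6
  π[d](T) → 6
  (R ⋈[b=d] π[d](T)) → 2
  ρ[g/d]((R ⋈[b=d] π[d](T))) → 2
  ρ[c/b](ρ[g/d]((R ⋈[b=d] π[d](T)))) → 2

== RESULT ==
f | c | g
4 | 4 | 4
6 | 7 | 7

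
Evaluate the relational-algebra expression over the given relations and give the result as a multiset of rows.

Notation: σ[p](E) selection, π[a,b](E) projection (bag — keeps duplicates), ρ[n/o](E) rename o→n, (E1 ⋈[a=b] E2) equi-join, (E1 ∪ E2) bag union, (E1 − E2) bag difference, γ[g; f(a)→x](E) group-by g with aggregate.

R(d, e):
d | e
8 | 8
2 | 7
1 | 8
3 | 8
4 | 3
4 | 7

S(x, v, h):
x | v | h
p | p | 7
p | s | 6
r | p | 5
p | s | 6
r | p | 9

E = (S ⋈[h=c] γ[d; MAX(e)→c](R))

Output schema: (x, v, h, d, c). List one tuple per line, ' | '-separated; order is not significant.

Per-node cardinality:
  S → 5
  R → 6
  γ[d; MAX(e)→c](R) → 5
  (S ⋈[h=c] γ[d; MAX(e)→c](R)) → 2

== RESULT ==
x | v | h | d | c
p | p | 7 | 2 | 7
p | p | 7 | 4 | 7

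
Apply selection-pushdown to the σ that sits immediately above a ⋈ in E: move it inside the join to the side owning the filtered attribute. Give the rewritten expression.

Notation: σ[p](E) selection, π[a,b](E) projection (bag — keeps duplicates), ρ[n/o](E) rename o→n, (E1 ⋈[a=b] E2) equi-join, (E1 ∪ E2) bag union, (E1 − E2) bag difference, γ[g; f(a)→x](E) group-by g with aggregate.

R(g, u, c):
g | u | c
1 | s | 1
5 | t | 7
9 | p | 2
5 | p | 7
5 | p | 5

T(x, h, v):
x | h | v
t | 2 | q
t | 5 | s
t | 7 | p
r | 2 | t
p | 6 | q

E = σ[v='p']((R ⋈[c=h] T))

σ filters on v, owned by the right side.
E' = (R ⋈[c=h] σ[v='p'](T))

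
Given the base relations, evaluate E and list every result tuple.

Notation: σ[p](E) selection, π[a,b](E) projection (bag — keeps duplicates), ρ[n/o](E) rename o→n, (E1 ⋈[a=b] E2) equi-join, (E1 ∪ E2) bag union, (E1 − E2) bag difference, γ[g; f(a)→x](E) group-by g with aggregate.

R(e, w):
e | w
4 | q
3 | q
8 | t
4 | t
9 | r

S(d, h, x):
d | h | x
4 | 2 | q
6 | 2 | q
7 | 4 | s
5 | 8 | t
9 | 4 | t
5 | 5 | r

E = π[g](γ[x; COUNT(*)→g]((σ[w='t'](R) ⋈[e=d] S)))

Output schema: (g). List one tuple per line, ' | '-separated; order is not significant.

Subexpression sizes:
  R → 5
  σ[w='t'](R) → 2
  S → 6
  (σ[w='t'](R) ⋈[e=d] S) → 1
  γ[x; COUNT(*)→g]((σ[w='t'](R) ⋈[e=d] S)) → 1
  π[g](γ[x; COUNT(*)→g]((σ[w='t'](R) ⋈[e=d] S))) → 1

== RESULT ==
g
1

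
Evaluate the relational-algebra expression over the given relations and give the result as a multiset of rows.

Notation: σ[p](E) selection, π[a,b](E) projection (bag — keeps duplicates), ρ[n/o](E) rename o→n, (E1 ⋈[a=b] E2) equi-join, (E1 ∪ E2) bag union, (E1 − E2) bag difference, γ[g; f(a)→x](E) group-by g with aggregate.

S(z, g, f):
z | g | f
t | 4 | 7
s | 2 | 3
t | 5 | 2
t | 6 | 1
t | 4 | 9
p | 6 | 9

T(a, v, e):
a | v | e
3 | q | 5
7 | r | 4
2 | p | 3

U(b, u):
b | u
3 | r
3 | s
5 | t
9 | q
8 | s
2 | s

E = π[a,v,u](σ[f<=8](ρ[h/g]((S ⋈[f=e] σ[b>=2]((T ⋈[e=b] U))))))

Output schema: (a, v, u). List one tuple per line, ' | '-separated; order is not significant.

Stepwise |·|:
  S → 6
  T → 3
  U → 6
  (T ⋈[e=b] U) → 3
  σ[b>=2]((T ⋈[e=b] U)) → 3
  (S ⋈[f=e] σ[b>=2]((T ⋈[e=b] U))) → 2
  ρ[h/g]((S ⋈[f=e] σ[b>=2]((T ⋈[e=b] U)))) → 2
  σ[f<=8](ρ[h/g]((S ⋈[f=e] σ[b>=2]((T ⋈[e=b] U))))) → 2
  π[a,v,u](σ[f<=8](ρ[h/g]((S ⋈[f=e] σ[b>=2]((T ⋈[e=b] U)))))) → 2

== RESULT ==
a | v | u
2 | p | r
2 | p | s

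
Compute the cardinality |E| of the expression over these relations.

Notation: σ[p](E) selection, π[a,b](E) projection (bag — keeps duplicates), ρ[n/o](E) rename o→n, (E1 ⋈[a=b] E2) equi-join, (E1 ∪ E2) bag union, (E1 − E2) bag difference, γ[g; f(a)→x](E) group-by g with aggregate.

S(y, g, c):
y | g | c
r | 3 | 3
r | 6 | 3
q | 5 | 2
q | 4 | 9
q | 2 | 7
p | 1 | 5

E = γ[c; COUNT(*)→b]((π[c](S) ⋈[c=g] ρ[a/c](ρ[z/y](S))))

Subexpression sizes:
  S → 6
  π[c](S) → 6
  S → 6
  ρ[z/y](S) → 6
  ρ[a/c](ρ[z/y](S)) → 6
  (π[c](S) ⋈[c=g] ρ[a/c](ρ[z/y](S))) → 4
  γ[c; COUNT(*)→b]((π[c](S) ⋈[c=g] ρ[a/c](ρ[z/y](S)))) → 3

|E| = 3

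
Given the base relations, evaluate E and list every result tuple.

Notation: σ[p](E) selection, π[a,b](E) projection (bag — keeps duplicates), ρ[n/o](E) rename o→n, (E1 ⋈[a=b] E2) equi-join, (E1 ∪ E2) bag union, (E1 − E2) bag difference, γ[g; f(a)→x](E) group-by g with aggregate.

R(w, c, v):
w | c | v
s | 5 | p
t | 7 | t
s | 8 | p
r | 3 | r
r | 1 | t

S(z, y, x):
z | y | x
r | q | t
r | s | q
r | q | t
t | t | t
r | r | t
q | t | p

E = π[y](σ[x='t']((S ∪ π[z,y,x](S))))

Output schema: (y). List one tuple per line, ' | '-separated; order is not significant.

Row counts bottom-up:
  S → 6
  S → 6
  π[z,y,x](S) → 6
  (S ∪ π[z,y,x](S)) → 12
  σ[x='t']((S ∪ π[z,y,x](S))) → 8
  π[y](σ[x='t']((S ∪ π[z,y,x](S)))) → 8

== RESULT ==
y
q
q
q
q
r
r
t
t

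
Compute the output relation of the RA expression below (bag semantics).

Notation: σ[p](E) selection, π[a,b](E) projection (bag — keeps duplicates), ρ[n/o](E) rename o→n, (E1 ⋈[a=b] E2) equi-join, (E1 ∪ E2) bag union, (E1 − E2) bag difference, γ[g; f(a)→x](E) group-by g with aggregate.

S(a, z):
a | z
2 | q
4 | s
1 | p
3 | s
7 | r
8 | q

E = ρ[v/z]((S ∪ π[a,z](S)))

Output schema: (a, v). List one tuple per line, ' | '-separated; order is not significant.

Per-node cardinality:
  S → 6
  S → 6
  π[a,z](S) → 6
  (S ∪ π[a,z](S)) → 12
  ρ[v/z]((S ∪ π[a,z](S))) → 12

== RESULT ==
a | v
1 | p
1 | p
2 | q
2 | q
3 | s
3 | s
4 | s
4 | s
7 | r
7 | r
8 | q
8 | q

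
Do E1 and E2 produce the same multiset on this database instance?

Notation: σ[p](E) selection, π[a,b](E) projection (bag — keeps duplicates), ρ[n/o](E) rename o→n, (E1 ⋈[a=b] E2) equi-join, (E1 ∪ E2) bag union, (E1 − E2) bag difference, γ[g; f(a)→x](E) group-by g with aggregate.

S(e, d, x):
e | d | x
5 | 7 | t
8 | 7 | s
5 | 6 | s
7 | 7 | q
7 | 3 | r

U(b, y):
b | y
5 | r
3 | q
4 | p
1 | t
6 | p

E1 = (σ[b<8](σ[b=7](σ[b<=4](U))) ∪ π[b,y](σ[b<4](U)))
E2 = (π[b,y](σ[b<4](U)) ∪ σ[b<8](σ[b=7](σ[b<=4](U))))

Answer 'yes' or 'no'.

E1 stepwise |·|:
  U → 5
  σ[b<=4](U) → 3
  σ[b=7](σ[b<=4](U)) → 0
  σ[b<8](σ[b=7](σ[b<=4](U))) → 0
  U → 5
  σ[b<4](U) → 2
  π[b,y](σ[b<4](U)) → 2
  (σ[b<8](σ[b=7](σ[b<=4](U))) ∪ π[b,y](σ[b<4](U))) → 2
E2 stepwise |·|:
  U → 5
  σ[b<4](U) → 2
  π[b,y](σ[b<4](U)) → 2
  U → 5
  σ[b<=4](U) → 3
  σ[b=7](σ[b<=4](U)) → 0
  σ[b<8](σ[b=7](σ[b<=4](U))) → 0
  (π[b,y](σ[b<4](U)) ∪ σ[b<8](σ[b=7](σ[b<=4](U)))) → 2

E1 and E2 produce the same multiset:
b | y
1 | t
3 | q

yes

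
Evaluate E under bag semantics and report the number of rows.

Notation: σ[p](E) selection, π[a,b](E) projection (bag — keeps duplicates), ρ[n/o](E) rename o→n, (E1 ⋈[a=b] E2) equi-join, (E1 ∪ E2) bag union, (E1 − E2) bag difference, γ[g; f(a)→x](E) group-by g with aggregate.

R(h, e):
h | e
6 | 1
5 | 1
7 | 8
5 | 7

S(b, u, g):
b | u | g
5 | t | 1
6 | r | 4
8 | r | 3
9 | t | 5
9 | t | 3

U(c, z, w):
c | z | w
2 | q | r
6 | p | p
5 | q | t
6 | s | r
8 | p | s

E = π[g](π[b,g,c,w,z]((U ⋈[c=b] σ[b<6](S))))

Subexpression sizes:
  U → 5
  S → 5
  σ[b<6](S) → 1
  (U ⋈[c=b] σ[b<6](S)) → 1
  π[b,g,c,w,z]((U ⋈[c=b] σ[b<6](S))) → 1
  π[g](π[b,g,c,w,z]((U ⋈[c=b] σ[b<6](S)))) → 1

|E| = 1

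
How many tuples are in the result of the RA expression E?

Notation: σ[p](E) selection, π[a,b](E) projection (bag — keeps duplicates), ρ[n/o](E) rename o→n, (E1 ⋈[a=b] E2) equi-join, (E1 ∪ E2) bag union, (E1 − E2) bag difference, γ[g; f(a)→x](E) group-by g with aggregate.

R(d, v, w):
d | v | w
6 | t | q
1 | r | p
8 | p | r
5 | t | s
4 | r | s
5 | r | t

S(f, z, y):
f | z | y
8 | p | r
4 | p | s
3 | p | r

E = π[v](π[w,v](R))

Subexpression sizes:
  R → 6
  π[w,v](R) → 6
  π[v](π[w,v](R)) → 6

|E| = 6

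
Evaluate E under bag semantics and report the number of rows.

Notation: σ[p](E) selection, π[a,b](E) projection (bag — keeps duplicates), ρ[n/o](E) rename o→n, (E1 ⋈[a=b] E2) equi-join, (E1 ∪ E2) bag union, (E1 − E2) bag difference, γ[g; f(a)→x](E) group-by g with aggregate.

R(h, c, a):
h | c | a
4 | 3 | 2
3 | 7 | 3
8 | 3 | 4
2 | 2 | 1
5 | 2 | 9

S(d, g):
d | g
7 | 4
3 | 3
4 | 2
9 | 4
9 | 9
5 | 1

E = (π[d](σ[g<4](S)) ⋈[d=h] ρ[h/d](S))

Row counts bottom-up:
  S → 6
  σ[g<4](S) → 3
  π[d](σ[g<4](S)) → 3
  S → 6
  ρ[h/d](S) → 6
  (π[d](σ[g<4](S)) ⋈[d=h] ρ[h/d](S)) → 3

|E| = 3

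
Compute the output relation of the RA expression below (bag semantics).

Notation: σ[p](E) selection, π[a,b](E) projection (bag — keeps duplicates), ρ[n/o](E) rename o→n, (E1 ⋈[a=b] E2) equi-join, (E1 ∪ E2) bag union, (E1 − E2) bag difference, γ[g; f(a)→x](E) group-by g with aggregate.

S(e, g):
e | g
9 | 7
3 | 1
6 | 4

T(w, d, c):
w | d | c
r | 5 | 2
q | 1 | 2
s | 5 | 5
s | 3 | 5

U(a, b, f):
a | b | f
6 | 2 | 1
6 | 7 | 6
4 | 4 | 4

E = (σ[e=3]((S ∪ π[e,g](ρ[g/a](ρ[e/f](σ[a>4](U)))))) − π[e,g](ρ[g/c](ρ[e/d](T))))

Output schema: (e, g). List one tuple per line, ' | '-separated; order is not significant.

Subexpression sizes:
  S → 3
  U → 3
  σ[a>4](U) → 2
  ρ[e/f](σ[a>4](U)) → 2
  ρ[g/a](ρ[e/f](σ[a>4](U))) → 2
  π[e,g](ρ[g/a](ρ[e/f](σ[a>4](U)))) → 2
  (S ∪ π[e,g](ρ[g/a](ρ[e/f](σ[a>4](U))))) → 5
  σ[e=3]((S ∪ π[e,g](ρ[g/a](ρ[e/f](σ[a>4](U)))))) → 1
  T → 4
  ρ[e/d](T) → 4
  ρ[g/c](ρ[e/d](T)) → 4
  π[e,g](ρ[g/c](ρ[e/d](T))) → 4
  (σ[e=3]((S ∪ π[e,g](ρ[g/a](ρ[e/f](σ[a>4](U)))))) − π[e,g](ρ[g/c](ρ[e/d](T)))) → 1

== RESULT ==
e | g
3 | 1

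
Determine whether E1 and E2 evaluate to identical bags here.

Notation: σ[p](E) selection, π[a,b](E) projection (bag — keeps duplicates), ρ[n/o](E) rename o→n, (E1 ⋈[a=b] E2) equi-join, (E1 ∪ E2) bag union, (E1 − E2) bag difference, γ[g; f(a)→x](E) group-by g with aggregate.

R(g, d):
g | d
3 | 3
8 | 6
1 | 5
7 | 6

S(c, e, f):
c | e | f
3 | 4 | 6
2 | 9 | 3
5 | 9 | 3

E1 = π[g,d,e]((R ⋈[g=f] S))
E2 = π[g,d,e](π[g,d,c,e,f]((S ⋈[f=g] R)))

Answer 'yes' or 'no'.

E1 stepwise |·|:
  R → 4
  S → 3
  (R ⋈[g=f] S) → 2
  π[g,d,e]((R ⋈[g=f] S)) → 2
E2 stepwise |·|:
  S → 3
  R → 4
  (S ⋈[f=g] R) → 2
  π[g,d,c,e,f]((S ⋈[f=g] R)) → 2
  π[g,d,e](π[g,d,c,e,f]((S ⋈[f=g] R))) → 2

E1 and E2 produce the same multiset:
g | d | e
3 | 3 | 9
3 | 3 | 9

yes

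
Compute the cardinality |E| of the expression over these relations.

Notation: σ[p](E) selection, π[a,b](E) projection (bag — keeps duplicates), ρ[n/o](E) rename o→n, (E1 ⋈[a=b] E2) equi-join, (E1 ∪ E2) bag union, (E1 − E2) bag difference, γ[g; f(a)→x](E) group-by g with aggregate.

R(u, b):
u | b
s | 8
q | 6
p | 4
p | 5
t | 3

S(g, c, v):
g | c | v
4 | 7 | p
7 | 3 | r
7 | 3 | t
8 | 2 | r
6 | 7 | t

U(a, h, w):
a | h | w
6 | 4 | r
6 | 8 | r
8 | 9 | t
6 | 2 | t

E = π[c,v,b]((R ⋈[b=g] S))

Row counts bottom-up:
  R → 5
  S → 5
  (R ⋈[b=g] S) → 3
  π[c,v,b]((R ⋈[b=g] S)) → 3

|E| = 3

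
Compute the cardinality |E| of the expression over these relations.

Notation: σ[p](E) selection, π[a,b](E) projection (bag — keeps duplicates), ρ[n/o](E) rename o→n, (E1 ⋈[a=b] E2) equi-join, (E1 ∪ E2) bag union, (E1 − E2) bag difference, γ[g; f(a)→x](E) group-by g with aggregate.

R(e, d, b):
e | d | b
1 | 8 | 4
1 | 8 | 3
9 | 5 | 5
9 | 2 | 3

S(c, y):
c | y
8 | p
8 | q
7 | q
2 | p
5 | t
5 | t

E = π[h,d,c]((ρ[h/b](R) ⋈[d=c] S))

Per-node cardinality:
  R → 4
  ρ[h/b](R) → 4
  S → 6
  (ρ[h/b](R) ⋈[d=c] S) → 7
  π[h,d,c]((ρ[h/b](R) ⋈[d=c] S)) → 7

|E| = 7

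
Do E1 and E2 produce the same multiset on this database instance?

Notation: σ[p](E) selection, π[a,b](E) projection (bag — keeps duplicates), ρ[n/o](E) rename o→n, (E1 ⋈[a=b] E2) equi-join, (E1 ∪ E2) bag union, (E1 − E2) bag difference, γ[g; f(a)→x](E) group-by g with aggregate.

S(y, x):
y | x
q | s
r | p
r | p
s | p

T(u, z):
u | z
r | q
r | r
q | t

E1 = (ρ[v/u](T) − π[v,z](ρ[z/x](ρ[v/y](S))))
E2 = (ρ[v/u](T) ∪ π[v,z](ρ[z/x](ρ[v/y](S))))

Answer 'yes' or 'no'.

E1 stepwise |·|:
  T → 3
  ρ[v/u](T) → 3
  S → 4
  ρ[v/y](S) → 4
  ρ[z/x](ρ[v/y](S)) → 4
  π[v,z](ρ[z/x](ρ[v/y](S))) → 4
  (ρ[v/u](T) − π[v,z](ρ[z/x](ρ[v/y](S)))) → 3
E2 stepwise |·|:
  T → 3
  ρ[v/u](T) → 3
  S → 4
  ρ[v/y](S) → 4
  ρ[z/x](ρ[v/y](S)) → 4
  π[v,z](ρ[z/x](ρ[v/y](S))) → 4
  (ρ[v/u](T) ∪ π[v,z](ρ[z/x](ρ[v/y](S)))) → 7

E1 result:
v | z
q | t
r | q
r | r
E2 result:
v | z
q | s
q | t
r | p
r | p
r | q
r | r
s | p
Witness: ('r', 'p') appears 0× in E1 but 2× in E2.

no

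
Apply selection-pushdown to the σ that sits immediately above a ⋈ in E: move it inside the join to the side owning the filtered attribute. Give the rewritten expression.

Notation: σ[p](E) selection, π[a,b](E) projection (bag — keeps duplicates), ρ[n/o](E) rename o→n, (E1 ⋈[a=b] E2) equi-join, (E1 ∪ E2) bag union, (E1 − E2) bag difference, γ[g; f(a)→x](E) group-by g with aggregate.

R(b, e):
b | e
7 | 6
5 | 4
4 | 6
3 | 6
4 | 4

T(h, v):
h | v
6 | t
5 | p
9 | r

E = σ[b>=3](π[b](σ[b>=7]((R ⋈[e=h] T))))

σ filters on b, owned by the left side.
E' = σ[b>=3](π[b]((σ[b>=7](R) ⋈[e=h] T)))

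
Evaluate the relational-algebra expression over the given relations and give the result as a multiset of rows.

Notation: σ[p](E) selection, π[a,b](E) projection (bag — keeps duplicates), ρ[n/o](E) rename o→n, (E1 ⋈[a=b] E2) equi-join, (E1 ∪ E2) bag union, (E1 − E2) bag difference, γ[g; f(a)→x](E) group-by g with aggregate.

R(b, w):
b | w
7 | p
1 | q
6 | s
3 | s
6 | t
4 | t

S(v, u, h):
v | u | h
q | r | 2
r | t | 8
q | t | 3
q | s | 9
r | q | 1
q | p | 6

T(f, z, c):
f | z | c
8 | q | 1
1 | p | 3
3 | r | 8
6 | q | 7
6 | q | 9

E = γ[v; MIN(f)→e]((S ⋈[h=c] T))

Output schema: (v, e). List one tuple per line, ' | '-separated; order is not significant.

Per-node cardinality:
  S → 6
  T → 5
  (S ⋈[h=c] T) → 4
  γ[v; MIN(f)→e]((S ⋈[h=c] T)) → 2

== RESULT ==
v | e
q | 1
r | 3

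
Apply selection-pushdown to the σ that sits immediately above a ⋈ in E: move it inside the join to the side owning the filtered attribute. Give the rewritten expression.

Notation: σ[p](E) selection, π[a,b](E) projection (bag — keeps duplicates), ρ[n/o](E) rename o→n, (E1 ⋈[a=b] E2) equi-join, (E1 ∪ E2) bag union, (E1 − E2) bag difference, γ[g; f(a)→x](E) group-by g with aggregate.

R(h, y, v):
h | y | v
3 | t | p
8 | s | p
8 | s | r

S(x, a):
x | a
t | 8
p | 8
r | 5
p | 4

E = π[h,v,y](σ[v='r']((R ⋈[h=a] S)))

σ filters on v, owned by the left side.
E' = π[h,v,y]((σ[v='r'](R) ⋈[h=a] S))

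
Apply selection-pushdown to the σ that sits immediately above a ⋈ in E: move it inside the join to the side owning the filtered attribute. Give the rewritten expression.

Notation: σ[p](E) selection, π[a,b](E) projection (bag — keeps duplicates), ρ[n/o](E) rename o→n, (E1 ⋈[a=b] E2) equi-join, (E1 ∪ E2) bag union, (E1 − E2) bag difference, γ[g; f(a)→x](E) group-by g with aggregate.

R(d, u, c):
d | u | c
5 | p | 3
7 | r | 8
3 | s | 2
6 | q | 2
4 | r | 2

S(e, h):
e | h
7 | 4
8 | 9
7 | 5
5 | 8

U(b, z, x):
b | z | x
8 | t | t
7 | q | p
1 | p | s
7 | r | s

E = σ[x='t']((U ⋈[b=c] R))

σ filters on x, owned by the left side.
E' = (σ[x='t'](U) ⋈[b=c] R)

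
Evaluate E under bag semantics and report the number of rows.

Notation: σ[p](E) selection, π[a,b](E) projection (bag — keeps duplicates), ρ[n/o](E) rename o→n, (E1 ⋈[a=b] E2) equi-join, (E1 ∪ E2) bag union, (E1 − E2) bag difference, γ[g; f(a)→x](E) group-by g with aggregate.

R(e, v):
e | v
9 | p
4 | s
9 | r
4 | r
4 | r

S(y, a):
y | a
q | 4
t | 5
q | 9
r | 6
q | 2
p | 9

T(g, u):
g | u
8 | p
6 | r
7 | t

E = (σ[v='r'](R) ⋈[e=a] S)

Stepwise |·|:
  R → 5
  σ[v='r'](R) → 3
  S → 6
  (σ[v='r'](R) ⋈[e=a] S) → 4

|E| = 4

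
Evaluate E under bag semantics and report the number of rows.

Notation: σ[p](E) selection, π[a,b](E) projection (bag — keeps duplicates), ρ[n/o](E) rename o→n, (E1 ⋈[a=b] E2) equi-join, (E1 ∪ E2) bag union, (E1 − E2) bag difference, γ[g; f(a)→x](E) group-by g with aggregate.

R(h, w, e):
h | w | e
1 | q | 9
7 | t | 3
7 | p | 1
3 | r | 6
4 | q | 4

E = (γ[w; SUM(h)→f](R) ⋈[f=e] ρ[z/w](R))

Subexpression sizes:
  R → 5
  γ[w; SUM(h)→f](R) → 4
  R → 5
  ρ[z/w](R) → 5
  (γ[w; SUM(h)→f](R) ⋈[f=e] ρ[z/w](R)) → 1

|E| = 1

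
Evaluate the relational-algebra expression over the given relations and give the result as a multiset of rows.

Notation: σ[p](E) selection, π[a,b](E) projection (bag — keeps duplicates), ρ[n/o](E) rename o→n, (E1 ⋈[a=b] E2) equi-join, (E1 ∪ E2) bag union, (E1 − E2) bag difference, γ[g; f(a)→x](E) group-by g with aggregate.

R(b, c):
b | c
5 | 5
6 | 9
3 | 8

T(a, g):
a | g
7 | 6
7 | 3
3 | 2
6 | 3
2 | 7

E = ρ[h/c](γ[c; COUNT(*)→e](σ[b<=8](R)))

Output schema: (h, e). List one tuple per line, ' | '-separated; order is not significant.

Row counts bottom-up:
  R → 3
  σ[b<=8](R) → 3
  γ[c; COUNT(*)→e](σ[b<=8](R)) → 3
  ρ[h/c](γ[c; COUNT(*)→e](σ[b<=8](R))) → 3

== RESULT ==
h | e
5 | 1
8 | 1
9 | 1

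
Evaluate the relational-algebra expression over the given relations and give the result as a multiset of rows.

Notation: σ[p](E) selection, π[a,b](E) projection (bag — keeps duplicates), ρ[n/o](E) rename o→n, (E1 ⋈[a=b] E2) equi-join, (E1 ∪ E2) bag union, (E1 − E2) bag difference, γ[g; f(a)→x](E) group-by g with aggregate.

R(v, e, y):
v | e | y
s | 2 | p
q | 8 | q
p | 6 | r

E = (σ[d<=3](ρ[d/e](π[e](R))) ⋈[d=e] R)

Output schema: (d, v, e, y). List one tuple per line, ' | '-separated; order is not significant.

Per-node cardinality:
  R → 3
  π[e](R) → 3
  ρ[d/e](π[e](R)) → 3
  σ[d<=3](ρ[d/e](π[e](R))) → 1
  R → 3
  (σ[d<=3](ρ[d/e](π[e](R))) ⋈[d=e] R) → 1

== RESULT ==
d | v | e | y
2 | s | 2 | p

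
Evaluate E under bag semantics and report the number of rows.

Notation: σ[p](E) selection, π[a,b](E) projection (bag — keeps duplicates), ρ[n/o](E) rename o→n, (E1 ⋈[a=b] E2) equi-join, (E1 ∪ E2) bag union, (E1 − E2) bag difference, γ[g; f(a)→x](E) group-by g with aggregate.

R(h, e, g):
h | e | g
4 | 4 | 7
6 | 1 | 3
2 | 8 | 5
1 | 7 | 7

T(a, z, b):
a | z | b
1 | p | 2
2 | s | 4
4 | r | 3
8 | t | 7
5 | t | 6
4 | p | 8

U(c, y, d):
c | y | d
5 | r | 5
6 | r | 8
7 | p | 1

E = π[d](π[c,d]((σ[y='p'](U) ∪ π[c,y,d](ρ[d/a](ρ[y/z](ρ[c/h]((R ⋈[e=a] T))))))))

Row counts bottom-up:
  U → 3
  σ[y='p'](U) → 1
  R → 4
  T → 6
  (R ⋈[e=a] T) → 4
  ρ[c/h]((R ⋈[e=a] T)) → 4
  ρ[y/z](ρ[c/h]((R ⋈[e=a] T))) → 4
  ρ[d/a](ρ[y/z](ρ[c/h]((R ⋈[e=a] T)))) → 4
  π[c,y,d](ρ[d/a](ρ[y/z](ρ[c/h]((R ⋈[e=a] T))))) → 4
  (σ[y='p'](U) ∪ π[c,y,d](ρ[d/a](ρ[y/z](ρ[c/h]((R ⋈[e=a] T)))))) → 5
  π[c,d]((σ[y='p'](U) ∪ π[c,y,d](ρ[d/a](ρ[y/z](ρ[c/h]((R ⋈[e=a] T))))))) → 5
  π[d](π[c,d]((σ[y='p'](U) ∪ π[c,y,d](ρ[d/a](ρ[y/z](ρ[c/h]((R ⋈[e=a] T)))))))) → 5

|E| = 5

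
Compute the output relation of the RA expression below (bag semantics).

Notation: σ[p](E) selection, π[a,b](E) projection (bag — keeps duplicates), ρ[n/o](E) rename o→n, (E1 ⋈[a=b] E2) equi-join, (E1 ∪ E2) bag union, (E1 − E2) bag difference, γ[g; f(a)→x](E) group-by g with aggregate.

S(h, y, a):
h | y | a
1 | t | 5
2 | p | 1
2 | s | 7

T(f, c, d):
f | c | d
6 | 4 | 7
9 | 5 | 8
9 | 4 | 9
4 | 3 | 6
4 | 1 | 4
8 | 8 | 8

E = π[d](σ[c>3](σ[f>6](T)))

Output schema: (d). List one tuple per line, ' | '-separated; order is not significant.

Row counts bottom-up:
  T → 6
  σ[f>6](T) → 3
  σ[c>3](σ[f>6](T)) → 3
  π[d](σ[c>3](σ[f>6](T))) → 3

== RESULT ==
d
8
8
9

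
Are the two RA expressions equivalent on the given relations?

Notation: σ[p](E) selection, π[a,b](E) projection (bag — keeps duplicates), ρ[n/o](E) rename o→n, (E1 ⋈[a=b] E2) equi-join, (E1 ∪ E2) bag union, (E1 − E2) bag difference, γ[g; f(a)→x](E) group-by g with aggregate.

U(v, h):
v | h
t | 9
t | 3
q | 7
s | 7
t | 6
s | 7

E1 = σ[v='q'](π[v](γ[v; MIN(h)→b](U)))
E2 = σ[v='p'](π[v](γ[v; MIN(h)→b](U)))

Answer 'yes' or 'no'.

E1 stepwise |·|:
  U → 6
  γ[v; MIN(h)→b](U) → 3
  π[v](γ[v; MIN(h)→b](U)) → 3
  σ[v='q'](π[v](γ[v; MIN(h)→b](U))) → 1
E2 stepwise |·|:
  U → 6
  γ[v; MIN(h)→b](U) → 3
  π[v](γ[v; MIN(h)→b](U)) → 3
  σ[v='p'](π[v](γ[v; MIN(h)→b](U))) → 0

E1 result:
v
q
E2 result:
v
(0 rows)
Witness: ('q',) appears 1× in E1 but 0× in E2.

no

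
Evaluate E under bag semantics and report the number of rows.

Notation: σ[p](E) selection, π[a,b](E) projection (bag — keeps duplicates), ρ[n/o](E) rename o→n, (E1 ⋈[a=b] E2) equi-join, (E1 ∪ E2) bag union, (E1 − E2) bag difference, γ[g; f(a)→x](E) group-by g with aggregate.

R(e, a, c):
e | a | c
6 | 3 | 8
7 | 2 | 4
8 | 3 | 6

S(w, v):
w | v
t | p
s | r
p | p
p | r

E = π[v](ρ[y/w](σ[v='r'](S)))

Per-node cardinality:
  S → 4
  σ[v='r'](S) → 2
  ρ[y/w](σ[v='r'](S)) → 2
  π[v](ρ[y/w](σ[v='r'](S))) → 2

|E| = 2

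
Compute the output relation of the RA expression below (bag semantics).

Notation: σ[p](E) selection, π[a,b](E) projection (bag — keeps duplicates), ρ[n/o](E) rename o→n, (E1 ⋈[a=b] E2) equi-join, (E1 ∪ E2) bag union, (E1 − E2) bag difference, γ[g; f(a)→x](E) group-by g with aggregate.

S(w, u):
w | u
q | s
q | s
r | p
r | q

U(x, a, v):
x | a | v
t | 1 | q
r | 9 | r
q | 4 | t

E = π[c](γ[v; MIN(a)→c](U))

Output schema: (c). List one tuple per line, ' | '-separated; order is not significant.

Stepwise |·|:
  U → 3
  γ[v; MIN(a)→c](U) → 3
  π[c](γ[v; MIN(a)→c](U)) → 3

== RESULT ==
c
1
4
9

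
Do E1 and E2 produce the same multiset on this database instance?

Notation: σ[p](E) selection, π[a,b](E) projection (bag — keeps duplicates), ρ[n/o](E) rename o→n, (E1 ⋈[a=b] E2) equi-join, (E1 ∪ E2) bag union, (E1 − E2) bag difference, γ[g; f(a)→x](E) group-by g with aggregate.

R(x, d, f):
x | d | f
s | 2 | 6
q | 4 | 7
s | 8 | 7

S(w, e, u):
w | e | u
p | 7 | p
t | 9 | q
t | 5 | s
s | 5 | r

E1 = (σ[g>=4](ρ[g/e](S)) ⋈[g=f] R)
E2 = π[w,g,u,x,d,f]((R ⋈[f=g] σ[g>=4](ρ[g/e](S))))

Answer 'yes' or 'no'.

E1 per-node cardinality:
  S → 4
  ρ[g/e](S) → 4
  σ[g>=4](ρ[g/e](S)) → 4
  R → 3
  (σ[g>=4](ρ[g/e](S)) ⋈[g=f] R) → 2
E2 per-node cardinality:
  R → 3
  S → 4
  ρ[g/e](S) → 4
  σ[g>=4](ρ[g/e](S)) → 4
  (R ⋈[f=g] σ[g>=4](ρ[g/e](S))) → 2
  π[w,g,u,x,d,f]((R ⋈[f=g] σ[g>=4](ρ[g/e](S)))) → 2

E1 and E2 produce the same multiset:
w | g | u | x | d | f
p | 7 | p | q | 4 | 7
p | 7 | p | s | 8 | 7

yes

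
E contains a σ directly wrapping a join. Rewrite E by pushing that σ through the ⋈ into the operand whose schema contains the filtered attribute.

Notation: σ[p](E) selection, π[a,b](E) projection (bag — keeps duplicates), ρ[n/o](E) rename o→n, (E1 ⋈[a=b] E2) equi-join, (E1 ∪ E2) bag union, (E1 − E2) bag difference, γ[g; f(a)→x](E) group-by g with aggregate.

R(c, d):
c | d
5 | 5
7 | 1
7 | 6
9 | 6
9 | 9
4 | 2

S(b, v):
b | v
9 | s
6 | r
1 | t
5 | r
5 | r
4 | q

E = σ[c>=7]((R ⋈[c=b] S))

σ filters on c, owned by the left side.
E' = (σ[c>=7](R) ⋈[c=b] S)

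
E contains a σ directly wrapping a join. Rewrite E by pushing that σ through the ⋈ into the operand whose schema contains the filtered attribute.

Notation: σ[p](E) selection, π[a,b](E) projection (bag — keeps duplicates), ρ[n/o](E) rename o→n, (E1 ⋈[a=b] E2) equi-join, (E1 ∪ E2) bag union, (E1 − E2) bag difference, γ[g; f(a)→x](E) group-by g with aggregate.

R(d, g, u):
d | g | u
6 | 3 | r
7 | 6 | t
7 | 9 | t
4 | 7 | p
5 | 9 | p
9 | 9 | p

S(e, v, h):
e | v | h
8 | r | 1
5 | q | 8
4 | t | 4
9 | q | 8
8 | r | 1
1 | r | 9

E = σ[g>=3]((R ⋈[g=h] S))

σ filters on g, owned by the left side.
E' = (σ[g>=3](R) ⋈[g=h] S)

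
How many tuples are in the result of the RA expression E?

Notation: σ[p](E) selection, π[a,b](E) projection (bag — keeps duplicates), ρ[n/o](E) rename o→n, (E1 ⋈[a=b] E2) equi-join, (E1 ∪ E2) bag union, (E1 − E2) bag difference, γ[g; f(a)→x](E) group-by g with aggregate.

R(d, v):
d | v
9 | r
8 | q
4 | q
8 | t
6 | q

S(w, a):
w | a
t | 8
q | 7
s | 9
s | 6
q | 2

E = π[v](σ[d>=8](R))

Stepwise |·|:
  R → 5
  σ[d>=8](R) → 3
  π[v](σ[d>=8](R)) → 3

|E| = 3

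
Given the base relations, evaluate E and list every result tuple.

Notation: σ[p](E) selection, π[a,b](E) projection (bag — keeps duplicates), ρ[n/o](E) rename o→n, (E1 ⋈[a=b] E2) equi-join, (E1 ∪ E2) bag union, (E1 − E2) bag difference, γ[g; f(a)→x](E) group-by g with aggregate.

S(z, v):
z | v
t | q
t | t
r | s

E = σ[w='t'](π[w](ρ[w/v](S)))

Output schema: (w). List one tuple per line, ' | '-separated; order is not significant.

Stepwise |·|:
  S → 3
  ρ[w/v](S) → 3
  π[w](ρ[w/v](S)) → 3
  σ[w='t'](π[w](ρ[w/v](S))) → 1

== RESULT ==
w
t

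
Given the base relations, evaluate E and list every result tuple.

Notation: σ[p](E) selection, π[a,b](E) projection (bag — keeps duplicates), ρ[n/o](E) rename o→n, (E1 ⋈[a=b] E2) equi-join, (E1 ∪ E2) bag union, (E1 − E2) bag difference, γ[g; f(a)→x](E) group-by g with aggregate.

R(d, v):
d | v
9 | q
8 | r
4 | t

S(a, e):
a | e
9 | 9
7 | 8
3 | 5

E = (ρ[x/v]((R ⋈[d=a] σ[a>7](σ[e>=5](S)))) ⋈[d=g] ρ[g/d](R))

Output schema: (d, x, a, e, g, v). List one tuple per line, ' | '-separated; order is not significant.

Stepwise |·|:
  R → 3
  S → 3
  σ[e>=5](S) → 3
  σ[a>7](σ[e>=5](S)) → 1
  (R ⋈[d=a] σ[a>7](σ[e>=5](S))) → 1
  ρ[x/v]((R ⋈[d=a] σ[a>7](σ[e>=5](S)))) → 1
  R → 3
  ρ[g/d](R) → 3
  (ρ[x/v]((R ⋈[d=a] σ[a>7](σ[e>=5](S)))) ⋈[d=g] ρ[g/d](R)) → 1

== RESULT ==
d | x | a | e | g | v
9 | q | 9 | 9 | 9 | q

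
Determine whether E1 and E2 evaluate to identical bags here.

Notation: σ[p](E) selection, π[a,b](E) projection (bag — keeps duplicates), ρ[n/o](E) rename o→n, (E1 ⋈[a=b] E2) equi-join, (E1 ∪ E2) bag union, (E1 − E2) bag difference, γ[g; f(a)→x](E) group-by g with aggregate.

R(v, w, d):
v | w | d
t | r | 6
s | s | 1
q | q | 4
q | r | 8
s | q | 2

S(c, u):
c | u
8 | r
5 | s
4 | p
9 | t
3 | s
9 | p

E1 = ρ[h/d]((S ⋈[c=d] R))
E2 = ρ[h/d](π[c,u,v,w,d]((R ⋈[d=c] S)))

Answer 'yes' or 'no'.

E1 per-node cardinality:
  S → 6
  R → 5
  (S ⋈[c=d] R) → 2
  ρ[h/d]((S ⋈[c=d] R)) → 2
E2 per-node cardinality:
  R → 5
  S → 6
  (R ⋈[d=c] S) → 2
  π[c,u,v,w,d]((R ⋈[d=c] S)) → 2
  ρ[h/d](π[c,u,v,w,d]((R ⋈[d=c] S))) → 2

E1 and E2 produce the same multiset:
c | u | v | w | h
4 | p | q | q | 4
8 | r | q | r | 8

yes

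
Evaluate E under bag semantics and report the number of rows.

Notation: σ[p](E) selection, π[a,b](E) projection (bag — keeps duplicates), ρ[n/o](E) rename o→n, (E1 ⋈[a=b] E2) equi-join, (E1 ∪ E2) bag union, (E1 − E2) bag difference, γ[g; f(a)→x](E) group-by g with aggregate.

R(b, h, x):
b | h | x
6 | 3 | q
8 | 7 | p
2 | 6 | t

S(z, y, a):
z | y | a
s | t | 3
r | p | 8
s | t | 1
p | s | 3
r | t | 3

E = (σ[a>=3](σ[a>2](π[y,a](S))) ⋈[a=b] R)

Per-node cardinality:
  S → 5
  π[y,a](S) → 5
  σ[a>2](π[y,a](S)) → 4
  σ[a>=3](σ[a>2](π[y,a](S))) → 4
  R → 3
  (σ[a>=3](σ[a>2](π[y,a](S))) ⋈[a=b] R) → 1

|E| = 1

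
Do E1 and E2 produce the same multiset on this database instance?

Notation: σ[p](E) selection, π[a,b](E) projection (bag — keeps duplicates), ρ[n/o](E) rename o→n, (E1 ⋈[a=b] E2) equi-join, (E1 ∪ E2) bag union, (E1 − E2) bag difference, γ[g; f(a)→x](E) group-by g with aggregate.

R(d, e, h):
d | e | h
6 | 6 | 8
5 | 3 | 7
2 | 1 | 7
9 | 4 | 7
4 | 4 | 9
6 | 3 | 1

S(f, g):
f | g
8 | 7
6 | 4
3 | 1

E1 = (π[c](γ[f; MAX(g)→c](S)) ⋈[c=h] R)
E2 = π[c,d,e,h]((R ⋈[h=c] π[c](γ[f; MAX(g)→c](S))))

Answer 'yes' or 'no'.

E1 subexpression sizes:
  S → 3
  γ[f; MAX(g)→c](S) → 3
  π[c](γ[f; MAX(g)→c](S)) → 3
  R → 6
  (π[c](γ[f; MAX(g)→c](S)) ⋈[c=h] R) → 4
E2 subexpression sizes:
  R → 6
  S → 3
  γ[f; MAX(g)→c](S) → 3
  π[c](γ[f; MAX(g)→c](S)) → 3
  (R ⋈[h=c] π[c](γ[f; MAX(g)→c](S))) → 4
  π[c,d,e,h]((R ⋈[h=c] π[c](γ[f; MAX(g)→c](S)))) → 4

E1 and E2 produce the same multiset:
c | d | e | h
1 | 6 | 3 | 1
7 | 2 | 1 | 7
7 | 5 | 3 | 7
7 | 9 | 4 | 7

yes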